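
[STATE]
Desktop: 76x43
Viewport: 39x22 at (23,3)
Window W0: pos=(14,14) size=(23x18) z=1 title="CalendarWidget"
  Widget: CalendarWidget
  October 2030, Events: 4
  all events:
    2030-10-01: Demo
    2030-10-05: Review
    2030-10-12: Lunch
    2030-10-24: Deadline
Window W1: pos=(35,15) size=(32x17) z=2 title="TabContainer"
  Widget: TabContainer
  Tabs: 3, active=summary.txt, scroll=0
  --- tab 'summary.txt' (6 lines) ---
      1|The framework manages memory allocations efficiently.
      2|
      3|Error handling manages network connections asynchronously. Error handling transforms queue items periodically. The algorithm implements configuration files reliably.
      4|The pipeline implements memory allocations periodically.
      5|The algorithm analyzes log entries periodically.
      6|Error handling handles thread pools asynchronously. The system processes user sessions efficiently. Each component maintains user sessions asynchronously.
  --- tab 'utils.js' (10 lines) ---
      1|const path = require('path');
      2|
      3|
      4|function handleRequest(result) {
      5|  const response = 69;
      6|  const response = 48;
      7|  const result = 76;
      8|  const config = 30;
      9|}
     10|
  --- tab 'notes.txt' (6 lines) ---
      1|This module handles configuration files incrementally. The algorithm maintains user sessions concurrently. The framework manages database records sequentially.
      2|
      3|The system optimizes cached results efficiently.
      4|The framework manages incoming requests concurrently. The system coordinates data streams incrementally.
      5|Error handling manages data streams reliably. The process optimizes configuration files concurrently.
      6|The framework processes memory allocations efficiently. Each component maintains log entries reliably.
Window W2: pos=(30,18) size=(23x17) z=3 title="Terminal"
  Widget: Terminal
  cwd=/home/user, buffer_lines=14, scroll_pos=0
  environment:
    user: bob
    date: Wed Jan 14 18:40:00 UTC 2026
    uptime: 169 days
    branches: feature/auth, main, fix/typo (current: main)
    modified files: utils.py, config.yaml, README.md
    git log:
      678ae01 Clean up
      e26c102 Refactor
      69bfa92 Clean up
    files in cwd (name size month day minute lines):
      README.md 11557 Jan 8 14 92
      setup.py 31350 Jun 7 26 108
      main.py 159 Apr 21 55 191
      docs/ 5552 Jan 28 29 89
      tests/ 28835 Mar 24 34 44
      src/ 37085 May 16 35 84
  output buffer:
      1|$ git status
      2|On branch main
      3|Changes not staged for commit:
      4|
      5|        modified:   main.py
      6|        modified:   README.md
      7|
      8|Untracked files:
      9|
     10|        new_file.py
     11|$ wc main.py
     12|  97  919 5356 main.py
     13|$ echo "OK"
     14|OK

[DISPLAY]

                                       
                                       
                                       
                                       
                                       
                                       
                                       
                                       
                                       
                                       
                                       
━━━━━━━━━━━━━┓                         
rWidget     ┏━━━━━━━━━━━━━━━━━━━━━━━━━━
────────────┃ TabContainer             
ober 2030   ┠──────────────────────────
 Th Fr ┏━━━━━━━━━━━━━━━━━━━━━┓ils.js │ 
2  3  4┃ Terminal            ┃─────────
 10 11 ┠─────────────────────┨ages memo
 17 18 ┃$ git status         ┃         
 24* 25┃On branch main       ┃nages net
 31    ┃Changes not staged fo┃ements me
       ┃                     ┃lyzes log


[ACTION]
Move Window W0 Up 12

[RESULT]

rWidget      ┃                         
─────────────┨                         
ober 2030    ┃                         
 Th Fr Sa Su ┃                         
2  3  4  5*  ┃                         
 10 11 12* 13┃                         
 17 18 19 20 ┃                         
 24* 25 26 27┃                         
 31          ┃                         
             ┃                         
             ┃                         
             ┃                         
            ┏━━━━━━━━━━━━━━━━━━━━━━━━━━
            ┃ TabContainer             
            ┠──────────────────────────
       ┏━━━━━━━━━━━━━━━━━━━━━┓ils.js │ 
━━━━━━━┃ Terminal            ┃─────────
       ┠─────────────────────┨ages memo
       ┃$ git status         ┃         
       ┃On branch main       ┃nages net
       ┃Changes not staged fo┃ements me
       ┃                     ┃lyzes log


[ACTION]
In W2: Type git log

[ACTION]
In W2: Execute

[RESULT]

rWidget      ┃                         
─────────────┨                         
ober 2030    ┃                         
 Th Fr Sa Su ┃                         
2  3  4  5*  ┃                         
 10 11 12* 13┃                         
 17 18 19 20 ┃                         
 24* 25 26 27┃                         
 31          ┃                         
             ┃                         
             ┃                         
             ┃                         
            ┏━━━━━━━━━━━━━━━━━━━━━━━━━━
            ┃ TabContainer             
            ┠──────────────────────────
       ┏━━━━━━━━━━━━━━━━━━━━━┓ils.js │ 
━━━━━━━┃ Terminal            ┃─────────
       ┠─────────────────────┨ages memo
       ┃                     ┃         
       ┃Untracked files:     ┃nages net
       ┃                     ┃ements me
       ┃        new_file.py  ┃lyzes log


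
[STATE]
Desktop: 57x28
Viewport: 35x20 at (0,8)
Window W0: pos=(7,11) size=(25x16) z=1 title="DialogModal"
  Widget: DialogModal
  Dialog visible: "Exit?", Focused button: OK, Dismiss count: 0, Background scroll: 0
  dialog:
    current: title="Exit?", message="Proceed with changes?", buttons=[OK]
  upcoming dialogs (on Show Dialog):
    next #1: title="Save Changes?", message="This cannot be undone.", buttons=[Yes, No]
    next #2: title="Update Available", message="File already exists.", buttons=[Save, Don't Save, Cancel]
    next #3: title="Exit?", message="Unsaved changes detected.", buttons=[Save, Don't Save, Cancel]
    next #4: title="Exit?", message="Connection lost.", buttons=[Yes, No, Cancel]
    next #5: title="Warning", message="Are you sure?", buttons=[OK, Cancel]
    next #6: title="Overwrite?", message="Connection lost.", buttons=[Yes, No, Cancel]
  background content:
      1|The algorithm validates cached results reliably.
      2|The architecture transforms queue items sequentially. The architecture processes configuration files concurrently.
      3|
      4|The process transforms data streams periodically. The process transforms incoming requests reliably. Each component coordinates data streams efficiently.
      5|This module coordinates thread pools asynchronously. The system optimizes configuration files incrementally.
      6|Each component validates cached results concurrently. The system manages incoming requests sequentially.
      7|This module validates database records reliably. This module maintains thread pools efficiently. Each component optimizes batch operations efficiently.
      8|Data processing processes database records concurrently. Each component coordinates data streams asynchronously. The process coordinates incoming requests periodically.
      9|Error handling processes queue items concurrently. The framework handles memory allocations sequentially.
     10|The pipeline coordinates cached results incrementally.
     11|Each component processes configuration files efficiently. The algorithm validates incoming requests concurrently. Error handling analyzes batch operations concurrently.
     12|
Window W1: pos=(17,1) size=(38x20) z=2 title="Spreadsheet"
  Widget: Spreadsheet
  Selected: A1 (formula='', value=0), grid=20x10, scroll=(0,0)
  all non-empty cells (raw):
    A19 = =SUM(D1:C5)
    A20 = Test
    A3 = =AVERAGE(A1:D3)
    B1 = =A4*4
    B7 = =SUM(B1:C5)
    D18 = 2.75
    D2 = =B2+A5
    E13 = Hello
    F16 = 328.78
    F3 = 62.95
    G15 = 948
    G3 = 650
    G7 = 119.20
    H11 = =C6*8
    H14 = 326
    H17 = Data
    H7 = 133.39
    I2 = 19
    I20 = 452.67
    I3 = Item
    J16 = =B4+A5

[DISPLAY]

                 ┃  2        0     
                 ┃  3 #CIRC!       
                 ┃  4        0     
       ┏━━━━━━━━━┃  5        0     
       ┃ DialogMo┃  6        0     
       ┠─────────┃  7        0     
       ┃The algor┃  8        0     
       ┃The archi┃  9        0     
       ┃         ┃ 10        0     
       ┃Th┌──────┃ 11        0     
       ┃Th│      ┃ 12        0     
       ┃Ea│Procee┃ 13        0     
       ┃Th│      ┗━━━━━━━━━━━━━━━━━
       ┃Da└─────────────────┘ss┃   
       ┃Error handling processe┃   
       ┃The pipeline coordinate┃   
       ┃Each component processe┃   
       ┃                       ┃   
       ┗━━━━━━━━━━━━━━━━━━━━━━━┛   
                                   


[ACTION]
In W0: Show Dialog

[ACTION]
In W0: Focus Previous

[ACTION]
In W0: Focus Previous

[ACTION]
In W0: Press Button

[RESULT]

                 ┃  2        0     
                 ┃  3 #CIRC!       
                 ┃  4        0     
       ┏━━━━━━━━━┃  5        0     
       ┃ DialogMo┃  6        0     
       ┠─────────┃  7        0     
       ┃The algor┃  8        0     
       ┃The archi┃  9        0     
       ┃         ┃ 10        0     
       ┃The proce┃ 11        0     
       ┃This modu┃ 12        0     
       ┃Each comp┃ 13        0     
       ┃This modu┗━━━━━━━━━━━━━━━━━
       ┃Data processing process┃   
       ┃Error handling processe┃   
       ┃The pipeline coordinate┃   
       ┃Each component processe┃   
       ┃                       ┃   
       ┗━━━━━━━━━━━━━━━━━━━━━━━┛   
                                   


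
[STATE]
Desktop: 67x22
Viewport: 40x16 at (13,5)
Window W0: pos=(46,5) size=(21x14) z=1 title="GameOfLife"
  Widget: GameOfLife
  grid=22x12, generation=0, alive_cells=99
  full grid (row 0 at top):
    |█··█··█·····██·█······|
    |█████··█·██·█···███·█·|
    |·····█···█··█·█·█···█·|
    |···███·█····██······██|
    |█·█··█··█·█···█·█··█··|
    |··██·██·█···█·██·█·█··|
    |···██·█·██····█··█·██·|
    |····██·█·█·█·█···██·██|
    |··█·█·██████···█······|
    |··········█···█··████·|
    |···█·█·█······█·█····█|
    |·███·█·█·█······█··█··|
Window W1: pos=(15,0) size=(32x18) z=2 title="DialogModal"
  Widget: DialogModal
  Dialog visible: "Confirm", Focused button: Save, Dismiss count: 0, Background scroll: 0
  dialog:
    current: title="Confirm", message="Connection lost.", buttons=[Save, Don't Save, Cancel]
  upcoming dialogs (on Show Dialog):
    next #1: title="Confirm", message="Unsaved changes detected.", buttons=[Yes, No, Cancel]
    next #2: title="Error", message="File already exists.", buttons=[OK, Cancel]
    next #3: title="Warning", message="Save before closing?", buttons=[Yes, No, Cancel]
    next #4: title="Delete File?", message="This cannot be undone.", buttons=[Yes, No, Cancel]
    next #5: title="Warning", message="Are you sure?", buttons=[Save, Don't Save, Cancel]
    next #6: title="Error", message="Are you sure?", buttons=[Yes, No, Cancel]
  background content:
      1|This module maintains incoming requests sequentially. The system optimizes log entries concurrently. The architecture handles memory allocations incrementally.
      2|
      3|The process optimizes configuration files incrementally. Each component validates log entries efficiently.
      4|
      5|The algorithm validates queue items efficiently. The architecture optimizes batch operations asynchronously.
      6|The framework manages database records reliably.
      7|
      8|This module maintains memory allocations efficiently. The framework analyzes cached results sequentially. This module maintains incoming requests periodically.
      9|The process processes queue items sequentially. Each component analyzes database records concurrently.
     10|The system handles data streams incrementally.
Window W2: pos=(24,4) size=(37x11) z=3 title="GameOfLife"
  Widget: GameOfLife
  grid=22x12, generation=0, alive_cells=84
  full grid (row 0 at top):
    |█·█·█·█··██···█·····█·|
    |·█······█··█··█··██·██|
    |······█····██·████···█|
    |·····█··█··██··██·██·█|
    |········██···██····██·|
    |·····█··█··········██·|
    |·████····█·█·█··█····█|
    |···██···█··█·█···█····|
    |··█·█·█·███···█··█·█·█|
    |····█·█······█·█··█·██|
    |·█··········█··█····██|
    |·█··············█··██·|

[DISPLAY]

  ┃The proc┃ GameOfLife                 
  ┃        ┠────────────────────────────
  ┃Th┌─────┃Gen: 0                      
  ┃Th│     ┃·····█··█··██··██·██·█      
  ┃  │    C┃········██···██····██·      
  ┃Th│[Save┃·····█··█··········██·      
  ┃Th└─────┃·████····█·█·█··█····█      
  ┃The syst┃···██···█··█·█···█····      
  ┃        ┃··█·█·█·███···█··█·█·█      
  ┃        ┗━━━━━━━━━━━━━━━━━━━━━━━━━━━━
  ┃                              ┃···██·
  ┃                              ┃·█·█·█
  ┗━━━━━━━━━━━━━━━━━━━━━━━━━━━━━━┛······
                                 ┗━━━━━━
                                        
                                        


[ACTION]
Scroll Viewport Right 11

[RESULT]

┃ GameOfLife                        ┃━━━
┠───────────────────────────────────┨   
┃Gen: 0                             ┃───
┃·····█··█··██··██·██·█             ┃   
┃········██···██····██·             ┃·██
┃·····█··█··········██·             ┃·█·
┃·████····█·█·█··█····█             ┃···
┃···██···█··█·█···█····             ┃·█·
┃··█·█·█·███···█··█·█·█             ┃█·█
┗━━━━━━━━━━━━━━━━━━━━━━━━━━━━━━━━━━━┛··█
                      ┃···██·█·█·█·█···█
                      ┃·█·█·██████···█··
━━━━━━━━━━━━━━━━━━━━━━┛·········█···█··█
                      ┗━━━━━━━━━━━━━━━━━
                                        
                                        


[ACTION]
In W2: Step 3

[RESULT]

┃ GameOfLife                        ┃━━━
┠───────────────────────────────────┨   
┃Gen: 3                             ┃───
┃···········████·█·█··█             ┃   
┃··███·······█·███····█             ┃·██
┃·█··█······█··██·█···█             ┃·█·
┃·██·█·····█···██·██···             ┃···
┃···········█···██·█···             ┃·█·
┃·········█··█····██·██             ┃█·█
┗━━━━━━━━━━━━━━━━━━━━━━━━━━━━━━━━━━━┛··█
                      ┃···██·█·█·█·█···█
                      ┃·█·█·██████···█··
━━━━━━━━━━━━━━━━━━━━━━┛·········█···█··█
                      ┗━━━━━━━━━━━━━━━━━
                                        
                                        


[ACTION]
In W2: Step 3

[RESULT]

┃ GameOfLife                        ┃━━━
┠───────────────────────────────────┨   
┃Gen: 6                             ┃───
┃··██████████····█·····             ┃   
┃·██··██·········█·██··             ┃·██
┃·█···█·····█····█··█··             ┃·█·
┃·█·██·····█·█····█·█··             ┃···
┃·██·······███·········             ┃·█·
┃········██·█··········             ┃█·█
┗━━━━━━━━━━━━━━━━━━━━━━━━━━━━━━━━━━━┛··█
                      ┃···██·█·█·█·█···█
                      ┃·█·█·██████···█··
━━━━━━━━━━━━━━━━━━━━━━┛·········█···█··█
                      ┗━━━━━━━━━━━━━━━━━
                                        
                                        


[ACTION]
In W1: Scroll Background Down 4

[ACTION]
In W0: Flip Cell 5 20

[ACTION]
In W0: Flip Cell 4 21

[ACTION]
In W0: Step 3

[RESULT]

┃ GameOfLife                        ┃━━━
┠───────────────────────────────────┨   
┃Gen: 6                             ┃───
┃··██████████····█·····             ┃   
┃·██··██·········█·██··             ┃···
┃·█···█·····█····█··█··             ┃·█·
┃·█·██·····█·█····█·█··             ┃···
┃·██·······███·········             ┃···
┃········██·█··········             ┃█·█
┗━━━━━━━━━━━━━━━━━━━━━━━━━━━━━━━━━━━┛█··
                      ┃··█··········██··
                      ┃·██████···██·██·█
━━━━━━━━━━━━━━━━━━━━━━┛····███··████·█··
                      ┗━━━━━━━━━━━━━━━━━
                                        
                                        


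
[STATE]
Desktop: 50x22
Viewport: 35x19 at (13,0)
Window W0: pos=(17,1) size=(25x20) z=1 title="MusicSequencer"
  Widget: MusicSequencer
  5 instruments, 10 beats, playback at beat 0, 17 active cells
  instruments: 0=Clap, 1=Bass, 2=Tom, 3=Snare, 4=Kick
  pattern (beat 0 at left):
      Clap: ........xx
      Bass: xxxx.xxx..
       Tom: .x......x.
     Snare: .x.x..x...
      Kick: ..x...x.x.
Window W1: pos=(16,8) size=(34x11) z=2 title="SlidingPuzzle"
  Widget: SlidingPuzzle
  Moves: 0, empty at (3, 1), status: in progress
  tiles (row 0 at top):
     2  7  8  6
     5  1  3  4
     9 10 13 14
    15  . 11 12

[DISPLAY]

                                   
    ┏━━━━━━━━━━━━━━━━━━━━━━━┓      
    ┃ MusicSequencer        ┃      
    ┠───────────────────────┨      
    ┃      ▼123456789       ┃      
    ┃  Clap········██       ┃      
    ┃  Bass████·███··       ┃      
    ┃   Tom·█······█·       ┃      
   ┏━━━━━━━━━━━━━━━━━━━━━━━━━━━━━━━
   ┃ SlidingPuzzle                 
   ┠───────────────────────────────
   ┃┌────┬────┬────┬────┐          
   ┃│  2 │  7 │  8 │  6 │          
   ┃├────┼────┼────┼────┤          
   ┃│  5 │  1 │  3 │  4 │          
   ┃├────┼────┼────┼────┤          
   ┃│  9 │ 10 │ 13 │ 14 │          
   ┃├────┼────┼────┼────┤          
   ┗━━━━━━━━━━━━━━━━━━━━━━━━━━━━━━━


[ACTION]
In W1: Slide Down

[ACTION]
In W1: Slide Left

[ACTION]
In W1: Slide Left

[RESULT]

                                   
    ┏━━━━━━━━━━━━━━━━━━━━━━━┓      
    ┃ MusicSequencer        ┃      
    ┠───────────────────────┨      
    ┃      ▼123456789       ┃      
    ┃  Clap········██       ┃      
    ┃  Bass████·███··       ┃      
    ┃   Tom·█······█·       ┃      
   ┏━━━━━━━━━━━━━━━━━━━━━━━━━━━━━━━
   ┃ SlidingPuzzle                 
   ┠───────────────────────────────
   ┃┌────┬────┬────┬────┐          
   ┃│  2 │  7 │  8 │  6 │          
   ┃├────┼────┼────┼────┤          
   ┃│  5 │  1 │  3 │  4 │          
   ┃├────┼────┼────┼────┤          
   ┃│  9 │ 13 │ 14 │    │          
   ┃├────┼────┼────┼────┤          
   ┗━━━━━━━━━━━━━━━━━━━━━━━━━━━━━━━


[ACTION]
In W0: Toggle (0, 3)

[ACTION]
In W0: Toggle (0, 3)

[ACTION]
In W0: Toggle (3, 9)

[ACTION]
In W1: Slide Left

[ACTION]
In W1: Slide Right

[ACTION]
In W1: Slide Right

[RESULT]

                                   
    ┏━━━━━━━━━━━━━━━━━━━━━━━┓      
    ┃ MusicSequencer        ┃      
    ┠───────────────────────┨      
    ┃      ▼123456789       ┃      
    ┃  Clap········██       ┃      
    ┃  Bass████·███··       ┃      
    ┃   Tom·█······█·       ┃      
   ┏━━━━━━━━━━━━━━━━━━━━━━━━━━━━━━━
   ┃ SlidingPuzzle                 
   ┠───────────────────────────────
   ┃┌────┬────┬────┬────┐          
   ┃│  2 │  7 │  8 │  6 │          
   ┃├────┼────┼────┼────┤          
   ┃│  5 │  1 │  3 │  4 │          
   ┃├────┼────┼────┼────┤          
   ┃│  9 │    │ 13 │ 14 │          
   ┃├────┼────┼────┼────┤          
   ┗━━━━━━━━━━━━━━━━━━━━━━━━━━━━━━━


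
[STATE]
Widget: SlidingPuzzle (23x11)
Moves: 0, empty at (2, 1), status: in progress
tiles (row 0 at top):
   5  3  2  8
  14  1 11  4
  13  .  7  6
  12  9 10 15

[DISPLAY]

┌────┬────┬────┬────┐  
│  5 │  3 │  2 │  8 │  
├────┼────┼────┼────┤  
│ 14 │  1 │ 11 │  4 │  
├────┼────┼────┼────┤  
│ 13 │    │  7 │  6 │  
├────┼────┼────┼────┤  
│ 12 │  9 │ 10 │ 15 │  
└────┴────┴────┴────┘  
Moves: 0               
                       


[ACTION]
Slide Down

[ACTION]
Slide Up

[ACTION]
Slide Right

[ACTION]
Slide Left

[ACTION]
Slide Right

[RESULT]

┌────┬────┬────┬────┐  
│  5 │  3 │  2 │  8 │  
├────┼────┼────┼────┤  
│ 14 │  1 │ 11 │  4 │  
├────┼────┼────┼────┤  
│    │ 13 │  7 │  6 │  
├────┼────┼────┼────┤  
│ 12 │  9 │ 10 │ 15 │  
└────┴────┴────┴────┘  
Moves: 5               
                       


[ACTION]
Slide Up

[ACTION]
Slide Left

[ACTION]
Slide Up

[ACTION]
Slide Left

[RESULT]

┌────┬────┬────┬────┐  
│  5 │  3 │  2 │  8 │  
├────┼────┼────┼────┤  
│ 14 │  1 │ 11 │  4 │  
├────┼────┼────┼────┤  
│ 12 │ 13 │  7 │  6 │  
├────┼────┼────┼────┤  
│  9 │ 10 │    │ 15 │  
└────┴────┴────┴────┘  
Moves: 8               
                       


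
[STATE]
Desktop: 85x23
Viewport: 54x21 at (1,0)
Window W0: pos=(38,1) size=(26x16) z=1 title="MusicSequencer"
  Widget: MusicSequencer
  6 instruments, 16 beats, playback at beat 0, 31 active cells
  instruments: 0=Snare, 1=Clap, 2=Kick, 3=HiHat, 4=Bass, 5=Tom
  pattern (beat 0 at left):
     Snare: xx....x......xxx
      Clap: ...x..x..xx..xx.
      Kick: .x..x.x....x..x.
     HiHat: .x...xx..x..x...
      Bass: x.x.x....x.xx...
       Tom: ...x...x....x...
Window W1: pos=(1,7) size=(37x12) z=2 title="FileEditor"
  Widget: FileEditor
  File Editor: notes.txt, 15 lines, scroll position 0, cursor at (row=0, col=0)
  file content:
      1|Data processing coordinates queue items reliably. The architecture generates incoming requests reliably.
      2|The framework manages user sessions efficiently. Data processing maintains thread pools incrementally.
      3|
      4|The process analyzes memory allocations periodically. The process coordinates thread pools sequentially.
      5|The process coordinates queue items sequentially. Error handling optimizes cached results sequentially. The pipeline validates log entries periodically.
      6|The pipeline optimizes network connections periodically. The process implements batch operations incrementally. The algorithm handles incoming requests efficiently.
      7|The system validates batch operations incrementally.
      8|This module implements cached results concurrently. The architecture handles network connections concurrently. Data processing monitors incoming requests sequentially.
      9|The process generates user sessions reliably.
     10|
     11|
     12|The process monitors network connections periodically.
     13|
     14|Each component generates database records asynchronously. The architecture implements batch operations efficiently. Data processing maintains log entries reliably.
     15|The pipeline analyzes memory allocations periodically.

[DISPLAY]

                                                      
                                     ┏━━━━━━━━━━━━━━━━
                                     ┃ MusicSequencer 
                                     ┠────────────────
                                     ┃      ▼123456789
                                     ┃ Snare██····█···
                                     ┃  Clap···█··█··█
┏━━━━━━━━━━━━━━━━━━━━━━━━━━━━━━━━━━━┓┃  Kick·█··█·█···
┃ FileEditor                        ┃┃ HiHat·█···██··█
┠───────────────────────────────────┨┃  Bass█·█·█····█
┃█ata processing coordinates queue ▲┃┃   Tom···█···█··
┃The framework manages user session█┃┃                
┃                                  ░┃┃                
┃The process analyzes memory alloca░┃┃                
┃The process coordinates queue item░┃┃                
┃The pipeline optimizes network con░┃┃                
┃The system validates batch operati░┃┗━━━━━━━━━━━━━━━━
┃This module implements cached resu▼┃                 
┗━━━━━━━━━━━━━━━━━━━━━━━━━━━━━━━━━━━┛                 
                                                      
                                                      


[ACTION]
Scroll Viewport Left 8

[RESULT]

                                                      
                                      ┏━━━━━━━━━━━━━━━
                                      ┃ MusicSequencer
                                      ┠───────────────
                                      ┃      ▼12345678
                                      ┃ Snare██····█··
                                      ┃  Clap···█··█··
 ┏━━━━━━━━━━━━━━━━━━━━━━━━━━━━━━━━━━━┓┃  Kick·█··█·█··
 ┃ FileEditor                        ┃┃ HiHat·█···██··
 ┠───────────────────────────────────┨┃  Bass█·█·█····
 ┃█ata processing coordinates queue ▲┃┃   Tom···█···█·
 ┃The framework manages user session█┃┃               
 ┃                                  ░┃┃               
 ┃The process analyzes memory alloca░┃┃               
 ┃The process coordinates queue item░┃┃               
 ┃The pipeline optimizes network con░┃┃               
 ┃The system validates batch operati░┃┗━━━━━━━━━━━━━━━
 ┃This module implements cached resu▼┃                
 ┗━━━━━━━━━━━━━━━━━━━━━━━━━━━━━━━━━━━┛                
                                                      
                                                      


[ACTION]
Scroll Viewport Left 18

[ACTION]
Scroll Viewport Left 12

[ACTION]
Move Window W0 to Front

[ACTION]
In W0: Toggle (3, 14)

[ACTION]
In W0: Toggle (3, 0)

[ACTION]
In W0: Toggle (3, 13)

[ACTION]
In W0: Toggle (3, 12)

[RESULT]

                                                      
                                      ┏━━━━━━━━━━━━━━━
                                      ┃ MusicSequencer
                                      ┠───────────────
                                      ┃      ▼12345678
                                      ┃ Snare██····█··
                                      ┃  Clap···█··█··
 ┏━━━━━━━━━━━━━━━━━━━━━━━━━━━━━━━━━━━┓┃  Kick·█··█·█··
 ┃ FileEditor                        ┃┃ HiHat██···██··
 ┠───────────────────────────────────┨┃  Bass█·█·█····
 ┃█ata processing coordinates queue ▲┃┃   Tom···█···█·
 ┃The framework manages user session█┃┃               
 ┃                                  ░┃┃               
 ┃The process analyzes memory alloca░┃┃               
 ┃The process coordinates queue item░┃┃               
 ┃The pipeline optimizes network con░┃┃               
 ┃The system validates batch operati░┃┗━━━━━━━━━━━━━━━
 ┃This module implements cached resu▼┃                
 ┗━━━━━━━━━━━━━━━━━━━━━━━━━━━━━━━━━━━┛                
                                                      
                                                      


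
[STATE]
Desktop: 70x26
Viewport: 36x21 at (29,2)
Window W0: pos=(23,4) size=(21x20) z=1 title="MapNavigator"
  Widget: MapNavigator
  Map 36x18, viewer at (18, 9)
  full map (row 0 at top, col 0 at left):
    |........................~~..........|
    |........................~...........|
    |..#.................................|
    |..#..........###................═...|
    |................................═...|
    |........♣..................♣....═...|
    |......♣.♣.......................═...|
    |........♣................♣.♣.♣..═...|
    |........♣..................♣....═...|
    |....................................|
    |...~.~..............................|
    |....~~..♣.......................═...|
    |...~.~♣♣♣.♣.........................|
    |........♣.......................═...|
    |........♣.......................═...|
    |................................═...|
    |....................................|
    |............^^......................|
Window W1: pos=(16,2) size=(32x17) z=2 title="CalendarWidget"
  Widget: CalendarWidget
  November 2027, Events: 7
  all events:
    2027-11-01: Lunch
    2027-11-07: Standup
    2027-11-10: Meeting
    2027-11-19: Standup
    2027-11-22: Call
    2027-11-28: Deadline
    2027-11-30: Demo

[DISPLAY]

━━━━━━━━━━━━━━━━━━┓                 
get               ┃                 
──────────────────┨                 
mber 2027         ┃                 
Fr Sa Su          ┃                 
  5  6  7*        ┃                 
 12 13 14         ┃                 
19* 20 21         ┃                 
 26 27 28*        ┃                 
                  ┃                 
                  ┃                 
                  ┃                 
                  ┃                 
                  ┃                 
                  ┃                 
                  ┃                 
━━━━━━━━━━━━━━━━━━┛                 
..............┃                     
..............┃                     
..............┃                     
..............┃                     


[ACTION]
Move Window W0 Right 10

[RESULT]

━━━━━━━━━━━━━━━━━━┓                 
get               ┃                 
──────────────────┨━━━━━┓           
mber 2027         ┃     ┃           
Fr Sa Su          ┃─────┨           
  5  6  7*        ┃.~...┃           
 12 13 14         ┃.....┃           
19* 20 21         ┃.....┃           
 26 27 28*        ┃.....┃           
                  ┃....♣┃           
                  ┃.....┃           
                  ┃..♣.♣┃           
                  ┃....♣┃           
                  ┃.....┃           
                  ┃.....┃           
                  ┃.....┃           
━━━━━━━━━━━━━━━━━━┛.....┃           
    ┃...................┃           
    ┃...................┃           
    ┃...................┃           
    ┃...................┃           


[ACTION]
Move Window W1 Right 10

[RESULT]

━━━━━━━━━━━━━━━━━━━━━━━━━━━━┓       
alendarWidget               ┃       
────────────────────────────┨       
      November 2027         ┃       
 Tu We Th Fr Sa Su          ┃       
*  2  3  4  5  6  7*        ┃       
  9 10* 11 12 13 14         ┃       
 16 17 18 19* 20 21         ┃       
* 23 24 25 26 27 28*        ┃       
 30*                        ┃       
                            ┃       
                            ┃       
                            ┃       
                            ┃       
                            ┃       
                            ┃       
━━━━━━━━━━━━━━━━━━━━━━━━━━━━┛       
    ┃...................┃           
    ┃...................┃           
    ┃...................┃           
    ┃...................┃           


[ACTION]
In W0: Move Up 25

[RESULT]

━━━━━━━━━━━━━━━━━━━━━━━━━━━━┓       
alendarWidget               ┃       
────────────────────────────┨       
      November 2027         ┃       
 Tu We Th Fr Sa Su          ┃       
*  2  3  4  5  6  7*        ┃       
  9 10* 11 12 13 14         ┃       
 16 17 18 19* 20 21         ┃       
* 23 24 25 26 27 28*        ┃       
 30*                        ┃       
                            ┃       
                            ┃       
                            ┃       
                            ┃       
                            ┃       
                            ┃       
━━━━━━━━━━━━━━━━━━━━━━━━━━━━┛       
    ┃...................┃           
    ┃..................♣┃           
    ┃...................┃           
    ┃................♣.♣┃           


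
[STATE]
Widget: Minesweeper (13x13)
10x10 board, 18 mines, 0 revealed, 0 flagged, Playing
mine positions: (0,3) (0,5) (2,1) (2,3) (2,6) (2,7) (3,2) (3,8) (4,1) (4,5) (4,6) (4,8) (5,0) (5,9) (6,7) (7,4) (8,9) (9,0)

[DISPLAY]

■■■■■■■■■■   
■■■■■■■■■■   
■■■■■■■■■■   
■■■■■■■■■■   
■■■■■■■■■■   
■■■■■■■■■■   
■■■■■■■■■■   
■■■■■■■■■■   
■■■■■■■■■■   
■■■■■■■■■■   
             
             
             


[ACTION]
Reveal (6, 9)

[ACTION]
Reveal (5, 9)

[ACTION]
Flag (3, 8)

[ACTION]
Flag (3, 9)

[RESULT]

■■■✹■✹■■■■   
■■■■■■■■■■   
■✹■✹■■✹✹■■   
■■✹■■■■■✹■   
■✹■■■✹✹■✹■   
✹■■■■■■■■✹   
■■■■■■■✹■1   
■■■■✹■■■■■   
■■■■■■■■■✹   
✹■■■■■■■■■   
             
             
             
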